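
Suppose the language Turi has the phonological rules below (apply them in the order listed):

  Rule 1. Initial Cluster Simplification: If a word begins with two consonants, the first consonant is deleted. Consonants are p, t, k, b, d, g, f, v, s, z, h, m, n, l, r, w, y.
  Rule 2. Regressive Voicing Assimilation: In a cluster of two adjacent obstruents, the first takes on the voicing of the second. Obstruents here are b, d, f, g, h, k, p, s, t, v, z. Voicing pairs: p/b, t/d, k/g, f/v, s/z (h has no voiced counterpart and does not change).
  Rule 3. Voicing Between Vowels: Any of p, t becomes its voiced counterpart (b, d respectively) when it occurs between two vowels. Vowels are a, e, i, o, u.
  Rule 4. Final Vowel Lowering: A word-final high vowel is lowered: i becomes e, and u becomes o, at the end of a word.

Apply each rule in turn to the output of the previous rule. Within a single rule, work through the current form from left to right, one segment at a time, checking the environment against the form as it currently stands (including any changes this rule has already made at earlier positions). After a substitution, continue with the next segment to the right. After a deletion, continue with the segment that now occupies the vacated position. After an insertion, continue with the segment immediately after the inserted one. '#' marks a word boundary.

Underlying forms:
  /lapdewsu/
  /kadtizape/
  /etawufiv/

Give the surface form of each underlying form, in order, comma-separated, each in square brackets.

[labdewso], [kattizabe], [edawufiv]

/lapdewsu/:
  Rule 1 Initial Cluster Simplification: no change — [lapdewsu]
  Rule 2 Regressive Voicing Assimilation: [lapdewsu] → [labdewsu]
  Rule 3 Voicing Between Vowels: no change — [labdewsu]
  Rule 4 Final Vowel Lowering: [labdewsu] → [labdewso]
/kadtizape/:
  Rule 1 Initial Cluster Simplification: no change — [kadtizape]
  Rule 2 Regressive Voicing Assimilation: [kadtizape] → [kattizape]
  Rule 3 Voicing Between Vowels: [kattizape] → [kattizabe]
  Rule 4 Final Vowel Lowering: no change — [kattizabe]
/etawufiv/:
  Rule 1 Initial Cluster Simplification: no change — [etawufiv]
  Rule 2 Regressive Voicing Assimilation: no change — [etawufiv]
  Rule 3 Voicing Between Vowels: [etawufiv] → [edawufiv]
  Rule 4 Final Vowel Lowering: no change — [edawufiv]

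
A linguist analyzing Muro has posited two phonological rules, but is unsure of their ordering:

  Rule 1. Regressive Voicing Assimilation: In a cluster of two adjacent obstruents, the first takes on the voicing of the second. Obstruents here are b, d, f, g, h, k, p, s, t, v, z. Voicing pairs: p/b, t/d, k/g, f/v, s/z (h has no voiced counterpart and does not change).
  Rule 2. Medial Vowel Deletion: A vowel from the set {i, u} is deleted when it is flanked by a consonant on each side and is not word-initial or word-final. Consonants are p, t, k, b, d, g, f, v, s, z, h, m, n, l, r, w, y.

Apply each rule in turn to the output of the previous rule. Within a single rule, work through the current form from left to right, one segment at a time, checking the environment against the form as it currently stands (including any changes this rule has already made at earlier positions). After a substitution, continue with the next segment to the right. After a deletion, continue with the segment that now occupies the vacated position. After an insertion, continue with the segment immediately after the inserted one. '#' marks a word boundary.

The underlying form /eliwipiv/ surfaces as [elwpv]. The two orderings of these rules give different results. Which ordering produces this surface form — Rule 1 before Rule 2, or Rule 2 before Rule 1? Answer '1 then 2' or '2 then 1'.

1 then 2

Order 1 then 2:
  1 Regressive Voicing Assimilation: no change — [eliwipiv]
  2 Medial Vowel Deletion: [eliwipiv] → [elwpv]
  result: [elwpv]
Order 2 then 1:
  2 Medial Vowel Deletion: [eliwipiv] → [elwpv]
  1 Regressive Voicing Assimilation: [elwpv] → [elwbv]
  result: [elwbv]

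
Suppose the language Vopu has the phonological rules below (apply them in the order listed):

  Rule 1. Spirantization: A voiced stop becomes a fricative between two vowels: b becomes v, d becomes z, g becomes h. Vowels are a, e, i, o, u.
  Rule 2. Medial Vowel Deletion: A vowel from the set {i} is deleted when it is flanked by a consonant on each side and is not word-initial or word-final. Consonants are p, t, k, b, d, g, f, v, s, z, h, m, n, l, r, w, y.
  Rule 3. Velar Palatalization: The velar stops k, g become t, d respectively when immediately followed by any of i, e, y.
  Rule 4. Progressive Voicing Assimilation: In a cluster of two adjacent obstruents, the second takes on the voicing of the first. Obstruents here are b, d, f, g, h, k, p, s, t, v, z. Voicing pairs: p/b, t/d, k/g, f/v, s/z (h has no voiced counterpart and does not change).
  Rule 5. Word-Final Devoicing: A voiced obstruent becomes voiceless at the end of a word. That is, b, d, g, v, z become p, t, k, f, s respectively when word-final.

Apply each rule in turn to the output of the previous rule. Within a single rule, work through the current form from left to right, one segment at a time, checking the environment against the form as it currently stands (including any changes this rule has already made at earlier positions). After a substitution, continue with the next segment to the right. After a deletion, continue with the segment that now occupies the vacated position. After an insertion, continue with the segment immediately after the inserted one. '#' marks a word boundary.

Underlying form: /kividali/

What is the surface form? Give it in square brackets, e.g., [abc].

[kfsali]

Rule 1 Spirantization: [kividali] → [kivizali]
Rule 2 Medial Vowel Deletion: [kivizali] → [kvzali]
Rule 3 Velar Palatalization: no change — [kvzali]
Rule 4 Progressive Voicing Assimilation: [kvzali] → [kfsali]
Rule 5 Word-Final Devoicing: no change — [kfsali]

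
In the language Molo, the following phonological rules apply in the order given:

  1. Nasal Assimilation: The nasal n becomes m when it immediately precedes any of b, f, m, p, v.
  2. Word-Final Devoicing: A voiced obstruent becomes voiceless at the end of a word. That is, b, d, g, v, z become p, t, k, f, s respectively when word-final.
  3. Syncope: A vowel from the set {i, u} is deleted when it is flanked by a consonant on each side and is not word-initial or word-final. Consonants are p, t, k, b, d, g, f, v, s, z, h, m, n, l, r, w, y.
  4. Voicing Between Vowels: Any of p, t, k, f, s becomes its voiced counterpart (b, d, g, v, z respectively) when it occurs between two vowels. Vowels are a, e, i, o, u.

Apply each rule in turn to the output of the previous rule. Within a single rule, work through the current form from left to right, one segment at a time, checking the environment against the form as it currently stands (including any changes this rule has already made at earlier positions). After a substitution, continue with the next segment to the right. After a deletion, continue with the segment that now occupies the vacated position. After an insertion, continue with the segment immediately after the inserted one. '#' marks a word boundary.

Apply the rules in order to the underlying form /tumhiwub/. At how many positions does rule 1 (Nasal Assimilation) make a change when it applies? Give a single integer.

1 Nasal Assimilation: no change — [tumhiwub]
2 Word-Final Devoicing: [tumhiwub] → [tumhiwup]
3 Syncope: [tumhiwup] → [tmhwp]
4 Voicing Between Vowels: no change — [tmhwp]
Rule 1 changed 0 position(s).

0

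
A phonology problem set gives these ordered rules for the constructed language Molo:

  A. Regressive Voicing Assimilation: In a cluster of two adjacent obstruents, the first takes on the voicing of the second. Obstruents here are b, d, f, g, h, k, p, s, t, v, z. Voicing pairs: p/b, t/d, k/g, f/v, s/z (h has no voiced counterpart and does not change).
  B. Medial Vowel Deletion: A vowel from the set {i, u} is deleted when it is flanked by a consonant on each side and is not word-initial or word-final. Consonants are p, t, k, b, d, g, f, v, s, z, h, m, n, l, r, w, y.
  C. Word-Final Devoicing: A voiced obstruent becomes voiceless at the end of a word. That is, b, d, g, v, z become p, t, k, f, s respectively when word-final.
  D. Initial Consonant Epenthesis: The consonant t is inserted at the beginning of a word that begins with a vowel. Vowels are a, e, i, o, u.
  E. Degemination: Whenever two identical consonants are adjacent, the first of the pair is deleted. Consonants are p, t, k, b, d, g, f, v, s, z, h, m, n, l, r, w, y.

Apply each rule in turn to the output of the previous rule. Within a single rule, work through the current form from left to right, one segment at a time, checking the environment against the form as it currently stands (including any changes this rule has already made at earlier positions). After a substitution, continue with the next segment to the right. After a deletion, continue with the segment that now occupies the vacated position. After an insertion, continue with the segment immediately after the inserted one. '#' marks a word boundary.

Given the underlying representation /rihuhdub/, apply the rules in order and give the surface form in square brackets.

[rhdp]

A Regressive Voicing Assimilation: no change — [rihuhdub]
B Medial Vowel Deletion: [rihuhdub] → [rhhdb]
C Word-Final Devoicing: [rhhdb] → [rhhdp]
D Initial Consonant Epenthesis: no change — [rhhdp]
E Degemination: [rhhdp] → [rhdp]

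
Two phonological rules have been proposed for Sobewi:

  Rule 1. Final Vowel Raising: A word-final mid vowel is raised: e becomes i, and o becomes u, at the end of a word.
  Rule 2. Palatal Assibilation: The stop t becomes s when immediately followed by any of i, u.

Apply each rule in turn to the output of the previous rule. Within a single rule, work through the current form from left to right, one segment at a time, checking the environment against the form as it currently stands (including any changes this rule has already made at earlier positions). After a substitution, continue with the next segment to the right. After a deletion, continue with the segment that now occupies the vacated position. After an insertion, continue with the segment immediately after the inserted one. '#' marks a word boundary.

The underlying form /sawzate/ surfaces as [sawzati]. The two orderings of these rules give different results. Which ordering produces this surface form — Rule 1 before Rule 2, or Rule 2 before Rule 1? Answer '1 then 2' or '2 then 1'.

2 then 1

Order 1 then 2:
  1 Final Vowel Raising: [sawzate] → [sawzati]
  2 Palatal Assibilation: [sawzati] → [sawzasi]
  result: [sawzasi]
Order 2 then 1:
  2 Palatal Assibilation: no change — [sawzate]
  1 Final Vowel Raising: [sawzate] → [sawzati]
  result: [sawzati]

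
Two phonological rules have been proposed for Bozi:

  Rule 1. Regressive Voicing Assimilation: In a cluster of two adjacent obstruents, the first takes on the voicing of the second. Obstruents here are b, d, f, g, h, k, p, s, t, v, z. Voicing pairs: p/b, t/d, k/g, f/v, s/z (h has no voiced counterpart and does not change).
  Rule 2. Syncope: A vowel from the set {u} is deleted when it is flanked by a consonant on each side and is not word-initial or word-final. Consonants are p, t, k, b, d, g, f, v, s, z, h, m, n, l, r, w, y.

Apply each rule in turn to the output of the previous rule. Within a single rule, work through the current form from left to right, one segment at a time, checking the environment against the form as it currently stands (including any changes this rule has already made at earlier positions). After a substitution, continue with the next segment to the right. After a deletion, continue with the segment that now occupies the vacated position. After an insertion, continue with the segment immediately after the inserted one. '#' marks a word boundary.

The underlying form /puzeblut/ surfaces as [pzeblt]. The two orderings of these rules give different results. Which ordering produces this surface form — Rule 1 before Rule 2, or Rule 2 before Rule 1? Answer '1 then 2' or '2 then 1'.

Order 1 then 2:
  1 Regressive Voicing Assimilation: no change — [puzeblut]
  2 Syncope: [puzeblut] → [pzeblt]
  result: [pzeblt]
Order 2 then 1:
  2 Syncope: [puzeblut] → [pzeblt]
  1 Regressive Voicing Assimilation: [pzeblt] → [bzeblt]
  result: [bzeblt]

1 then 2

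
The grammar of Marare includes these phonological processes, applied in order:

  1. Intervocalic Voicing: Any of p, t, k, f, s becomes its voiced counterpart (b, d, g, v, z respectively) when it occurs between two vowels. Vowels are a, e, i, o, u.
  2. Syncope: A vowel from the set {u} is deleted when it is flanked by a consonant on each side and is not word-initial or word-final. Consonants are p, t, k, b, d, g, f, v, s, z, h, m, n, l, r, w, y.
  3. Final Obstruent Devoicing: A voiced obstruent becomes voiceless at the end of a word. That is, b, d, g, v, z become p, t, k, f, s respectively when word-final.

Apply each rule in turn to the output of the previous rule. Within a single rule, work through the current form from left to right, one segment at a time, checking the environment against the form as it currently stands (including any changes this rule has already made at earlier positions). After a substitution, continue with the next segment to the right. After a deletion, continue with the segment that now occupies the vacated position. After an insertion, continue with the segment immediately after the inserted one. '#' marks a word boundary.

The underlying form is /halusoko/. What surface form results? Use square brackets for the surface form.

[halzogo]

1 Intervocalic Voicing: [halusoko] → [haluzogo]
2 Syncope: [haluzogo] → [halzogo]
3 Final Obstruent Devoicing: no change — [halzogo]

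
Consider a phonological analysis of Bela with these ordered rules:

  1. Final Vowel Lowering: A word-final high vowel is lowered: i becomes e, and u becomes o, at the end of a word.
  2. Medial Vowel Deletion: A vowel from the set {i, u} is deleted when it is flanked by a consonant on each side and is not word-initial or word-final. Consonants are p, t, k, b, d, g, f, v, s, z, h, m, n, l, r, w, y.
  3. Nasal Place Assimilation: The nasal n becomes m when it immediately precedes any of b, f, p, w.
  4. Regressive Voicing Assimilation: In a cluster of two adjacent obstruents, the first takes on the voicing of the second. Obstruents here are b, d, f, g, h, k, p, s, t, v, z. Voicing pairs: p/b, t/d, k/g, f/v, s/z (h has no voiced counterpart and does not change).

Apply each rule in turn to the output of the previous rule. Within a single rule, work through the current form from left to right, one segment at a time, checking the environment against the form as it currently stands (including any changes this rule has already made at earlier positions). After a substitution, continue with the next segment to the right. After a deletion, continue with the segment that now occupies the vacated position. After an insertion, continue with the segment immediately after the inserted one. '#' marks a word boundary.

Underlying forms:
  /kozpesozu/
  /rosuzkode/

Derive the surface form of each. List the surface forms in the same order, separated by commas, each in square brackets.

[kospesozo], [rozskode]

/kozpesozu/:
  1 Final Vowel Lowering: [kozpesozu] → [kozpesozo]
  2 Medial Vowel Deletion: no change — [kozpesozo]
  3 Nasal Place Assimilation: no change — [kozpesozo]
  4 Regressive Voicing Assimilation: [kozpesozo] → [kospesozo]
/rosuzkode/:
  1 Final Vowel Lowering: no change — [rosuzkode]
  2 Medial Vowel Deletion: [rosuzkode] → [roszkode]
  3 Nasal Place Assimilation: no change — [roszkode]
  4 Regressive Voicing Assimilation: [roszkode] → [rozskode]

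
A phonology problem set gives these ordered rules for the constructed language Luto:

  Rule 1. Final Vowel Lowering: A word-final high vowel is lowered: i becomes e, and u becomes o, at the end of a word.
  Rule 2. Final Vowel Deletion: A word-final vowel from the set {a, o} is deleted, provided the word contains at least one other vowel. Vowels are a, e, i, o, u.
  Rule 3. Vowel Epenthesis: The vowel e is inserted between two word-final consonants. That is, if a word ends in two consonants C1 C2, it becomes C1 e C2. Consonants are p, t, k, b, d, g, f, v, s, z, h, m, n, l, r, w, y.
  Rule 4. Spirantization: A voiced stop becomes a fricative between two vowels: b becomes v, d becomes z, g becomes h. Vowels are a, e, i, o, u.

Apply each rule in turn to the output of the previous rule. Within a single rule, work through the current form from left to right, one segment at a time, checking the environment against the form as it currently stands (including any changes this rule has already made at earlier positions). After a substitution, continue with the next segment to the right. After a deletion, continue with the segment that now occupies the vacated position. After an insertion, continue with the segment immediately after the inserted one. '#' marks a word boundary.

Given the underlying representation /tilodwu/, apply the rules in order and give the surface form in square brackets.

[tilozew]

Rule 1 Final Vowel Lowering: [tilodwu] → [tilodwo]
Rule 2 Final Vowel Deletion: [tilodwo] → [tilodw]
Rule 3 Vowel Epenthesis: [tilodw] → [tilodew]
Rule 4 Spirantization: [tilodew] → [tilozew]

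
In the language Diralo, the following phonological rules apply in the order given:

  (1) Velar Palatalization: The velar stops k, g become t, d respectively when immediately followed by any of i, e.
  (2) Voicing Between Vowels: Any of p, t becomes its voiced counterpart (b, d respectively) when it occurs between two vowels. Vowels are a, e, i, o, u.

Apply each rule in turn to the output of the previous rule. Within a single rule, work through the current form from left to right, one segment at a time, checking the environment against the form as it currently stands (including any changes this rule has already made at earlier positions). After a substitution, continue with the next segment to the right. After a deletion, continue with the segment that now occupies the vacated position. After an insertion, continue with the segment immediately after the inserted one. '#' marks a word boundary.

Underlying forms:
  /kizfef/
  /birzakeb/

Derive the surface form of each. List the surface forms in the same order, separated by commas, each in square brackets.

/kizfef/:
  (1) Velar Palatalization: [kizfef] → [tizfef]
  (2) Voicing Between Vowels: no change — [tizfef]
/birzakeb/:
  (1) Velar Palatalization: [birzakeb] → [birzateb]
  (2) Voicing Between Vowels: [birzateb] → [birzadeb]

[tizfef], [birzadeb]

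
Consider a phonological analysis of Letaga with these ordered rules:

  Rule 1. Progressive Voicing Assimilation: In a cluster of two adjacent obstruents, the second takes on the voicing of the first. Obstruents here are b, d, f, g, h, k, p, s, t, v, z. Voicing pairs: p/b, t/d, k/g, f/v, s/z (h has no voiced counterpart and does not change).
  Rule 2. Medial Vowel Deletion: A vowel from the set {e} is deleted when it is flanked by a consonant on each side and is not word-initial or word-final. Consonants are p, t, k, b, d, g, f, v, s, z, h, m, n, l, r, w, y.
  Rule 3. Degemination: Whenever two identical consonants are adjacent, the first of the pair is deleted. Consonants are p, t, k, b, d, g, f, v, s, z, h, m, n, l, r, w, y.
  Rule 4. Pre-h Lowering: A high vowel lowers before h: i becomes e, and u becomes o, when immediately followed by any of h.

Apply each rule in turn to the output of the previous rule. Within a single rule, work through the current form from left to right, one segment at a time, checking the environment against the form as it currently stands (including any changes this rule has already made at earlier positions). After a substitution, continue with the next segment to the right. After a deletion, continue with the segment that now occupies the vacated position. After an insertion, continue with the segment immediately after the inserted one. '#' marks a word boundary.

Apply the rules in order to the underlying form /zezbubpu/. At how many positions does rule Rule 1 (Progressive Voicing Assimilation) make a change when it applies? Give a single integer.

1

Rule 1 Progressive Voicing Assimilation: [zezbubpu] → [zezbubbu]
Rule 2 Medial Vowel Deletion: [zezbubbu] → [zzbubbu]
Rule 3 Degemination: [zzbubbu] → [zbubu]
Rule 4 Pre-h Lowering: no change — [zbubu]
Rule Rule 1 changed 1 position(s).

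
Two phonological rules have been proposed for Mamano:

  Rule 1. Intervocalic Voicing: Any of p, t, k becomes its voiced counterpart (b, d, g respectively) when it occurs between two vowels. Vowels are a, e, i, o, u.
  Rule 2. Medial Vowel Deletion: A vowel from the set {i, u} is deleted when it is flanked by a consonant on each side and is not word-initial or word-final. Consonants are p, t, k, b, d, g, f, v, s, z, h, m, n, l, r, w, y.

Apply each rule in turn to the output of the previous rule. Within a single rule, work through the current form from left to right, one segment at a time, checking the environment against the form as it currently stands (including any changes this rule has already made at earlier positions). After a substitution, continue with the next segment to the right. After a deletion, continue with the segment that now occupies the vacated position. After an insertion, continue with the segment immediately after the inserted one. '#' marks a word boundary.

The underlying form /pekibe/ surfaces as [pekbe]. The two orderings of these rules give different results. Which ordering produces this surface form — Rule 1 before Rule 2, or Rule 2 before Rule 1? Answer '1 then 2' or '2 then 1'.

Order 1 then 2:
  1 Intervocalic Voicing: [pekibe] → [pegibe]
  2 Medial Vowel Deletion: [pegibe] → [pegbe]
  result: [pegbe]
Order 2 then 1:
  2 Medial Vowel Deletion: [pekibe] → [pekbe]
  1 Intervocalic Voicing: no change — [pekbe]
  result: [pekbe]

2 then 1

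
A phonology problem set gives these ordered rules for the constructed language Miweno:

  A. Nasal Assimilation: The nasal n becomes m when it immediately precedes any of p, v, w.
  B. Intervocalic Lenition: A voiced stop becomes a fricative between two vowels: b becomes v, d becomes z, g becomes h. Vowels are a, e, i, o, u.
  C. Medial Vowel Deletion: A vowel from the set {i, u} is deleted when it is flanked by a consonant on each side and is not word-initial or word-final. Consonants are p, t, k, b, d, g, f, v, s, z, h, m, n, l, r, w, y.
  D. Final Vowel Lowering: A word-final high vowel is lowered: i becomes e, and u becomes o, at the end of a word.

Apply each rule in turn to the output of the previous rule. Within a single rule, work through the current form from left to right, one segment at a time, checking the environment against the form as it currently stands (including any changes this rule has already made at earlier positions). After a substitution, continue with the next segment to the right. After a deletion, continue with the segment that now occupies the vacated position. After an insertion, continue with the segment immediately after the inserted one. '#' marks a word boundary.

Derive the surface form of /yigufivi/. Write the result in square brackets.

A Nasal Assimilation: no change — [yigufivi]
B Intervocalic Lenition: [yigufivi] → [yihufivi]
C Medial Vowel Deletion: [yihufivi] → [yhfvi]
D Final Vowel Lowering: [yhfvi] → [yhfve]

[yhfve]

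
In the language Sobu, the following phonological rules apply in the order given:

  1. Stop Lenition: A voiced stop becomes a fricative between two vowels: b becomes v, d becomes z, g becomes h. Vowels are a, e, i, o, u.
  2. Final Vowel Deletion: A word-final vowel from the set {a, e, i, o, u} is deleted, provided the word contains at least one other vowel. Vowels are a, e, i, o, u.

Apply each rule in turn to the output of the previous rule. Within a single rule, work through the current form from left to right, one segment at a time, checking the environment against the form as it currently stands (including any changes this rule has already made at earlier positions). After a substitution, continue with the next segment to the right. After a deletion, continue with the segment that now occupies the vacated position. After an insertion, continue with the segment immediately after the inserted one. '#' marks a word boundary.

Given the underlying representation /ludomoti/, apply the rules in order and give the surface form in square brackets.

1 Stop Lenition: [ludomoti] → [luzomoti]
2 Final Vowel Deletion: [luzomoti] → [luzomot]

[luzomot]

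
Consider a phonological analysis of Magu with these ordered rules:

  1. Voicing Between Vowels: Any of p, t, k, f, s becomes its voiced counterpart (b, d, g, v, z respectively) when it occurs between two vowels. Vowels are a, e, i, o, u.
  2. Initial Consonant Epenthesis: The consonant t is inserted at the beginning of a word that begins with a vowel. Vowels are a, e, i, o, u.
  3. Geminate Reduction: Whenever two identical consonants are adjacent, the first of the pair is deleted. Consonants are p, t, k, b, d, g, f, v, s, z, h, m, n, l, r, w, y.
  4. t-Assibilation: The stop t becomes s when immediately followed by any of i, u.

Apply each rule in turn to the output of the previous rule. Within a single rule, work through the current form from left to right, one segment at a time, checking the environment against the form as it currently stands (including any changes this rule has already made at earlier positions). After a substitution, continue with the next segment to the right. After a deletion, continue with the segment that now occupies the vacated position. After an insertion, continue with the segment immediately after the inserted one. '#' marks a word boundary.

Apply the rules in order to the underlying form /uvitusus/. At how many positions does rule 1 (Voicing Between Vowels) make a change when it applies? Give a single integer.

1 Voicing Between Vowels: [uvitusus] → [uviduzus]
2 Initial Consonant Epenthesis: [uviduzus] → [tuviduzus]
3 Geminate Reduction: no change — [tuviduzus]
4 t-Assibilation: [tuviduzus] → [suviduzus]
Rule 1 changed 2 position(s).

2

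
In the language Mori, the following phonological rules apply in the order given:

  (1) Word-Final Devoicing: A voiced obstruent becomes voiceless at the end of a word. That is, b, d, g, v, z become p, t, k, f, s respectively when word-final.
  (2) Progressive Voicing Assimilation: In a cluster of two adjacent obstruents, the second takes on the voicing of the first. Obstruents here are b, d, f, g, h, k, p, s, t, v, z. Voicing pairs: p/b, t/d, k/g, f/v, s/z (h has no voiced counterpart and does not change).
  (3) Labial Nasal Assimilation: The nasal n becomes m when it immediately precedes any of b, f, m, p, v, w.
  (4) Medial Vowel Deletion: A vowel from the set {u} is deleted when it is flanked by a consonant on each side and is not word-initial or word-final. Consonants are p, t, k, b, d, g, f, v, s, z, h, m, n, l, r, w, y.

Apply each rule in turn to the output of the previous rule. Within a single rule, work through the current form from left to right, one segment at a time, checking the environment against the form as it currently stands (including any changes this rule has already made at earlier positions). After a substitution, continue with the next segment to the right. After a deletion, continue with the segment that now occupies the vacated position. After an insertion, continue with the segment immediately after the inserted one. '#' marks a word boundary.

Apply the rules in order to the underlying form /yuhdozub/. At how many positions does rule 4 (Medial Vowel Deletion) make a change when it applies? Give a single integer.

2

(1) Word-Final Devoicing: [yuhdozub] → [yuhdozup]
(2) Progressive Voicing Assimilation: [yuhdozup] → [yuhtozup]
(3) Labial Nasal Assimilation: no change — [yuhtozup]
(4) Medial Vowel Deletion: [yuhtozup] → [yhtozp]
Rule 4 changed 2 position(s).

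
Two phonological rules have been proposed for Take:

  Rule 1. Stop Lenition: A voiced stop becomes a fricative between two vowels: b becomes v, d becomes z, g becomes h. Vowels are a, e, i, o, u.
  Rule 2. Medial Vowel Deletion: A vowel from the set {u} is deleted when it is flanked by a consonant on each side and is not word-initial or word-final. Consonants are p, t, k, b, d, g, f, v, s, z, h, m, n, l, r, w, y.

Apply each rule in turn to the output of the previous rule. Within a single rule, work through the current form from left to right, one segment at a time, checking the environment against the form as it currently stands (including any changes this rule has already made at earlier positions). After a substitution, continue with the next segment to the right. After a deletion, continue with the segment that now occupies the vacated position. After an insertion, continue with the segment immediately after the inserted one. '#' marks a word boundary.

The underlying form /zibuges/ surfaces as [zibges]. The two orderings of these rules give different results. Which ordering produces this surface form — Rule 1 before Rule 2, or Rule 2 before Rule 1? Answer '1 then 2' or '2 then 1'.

Order 1 then 2:
  1 Stop Lenition: [zibuges] → [zivuhes]
  2 Medial Vowel Deletion: [zivuhes] → [zivhes]
  result: [zivhes]
Order 2 then 1:
  2 Medial Vowel Deletion: [zibuges] → [zibges]
  1 Stop Lenition: no change — [zibges]
  result: [zibges]

2 then 1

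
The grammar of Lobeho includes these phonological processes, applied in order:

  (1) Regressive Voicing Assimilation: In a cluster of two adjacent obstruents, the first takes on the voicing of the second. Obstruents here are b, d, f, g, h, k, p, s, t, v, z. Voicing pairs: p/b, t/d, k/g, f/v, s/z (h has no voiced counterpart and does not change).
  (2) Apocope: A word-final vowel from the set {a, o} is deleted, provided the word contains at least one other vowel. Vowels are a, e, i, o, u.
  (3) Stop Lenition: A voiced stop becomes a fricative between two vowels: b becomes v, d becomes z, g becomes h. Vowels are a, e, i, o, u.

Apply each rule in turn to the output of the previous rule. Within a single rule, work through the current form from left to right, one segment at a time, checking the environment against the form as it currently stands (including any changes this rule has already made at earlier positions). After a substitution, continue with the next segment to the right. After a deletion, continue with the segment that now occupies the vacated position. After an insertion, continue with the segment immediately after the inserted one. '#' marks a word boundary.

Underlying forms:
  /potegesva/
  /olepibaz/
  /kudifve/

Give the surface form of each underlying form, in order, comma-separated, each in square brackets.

/potegesva/:
  (1) Regressive Voicing Assimilation: [potegesva] → [potegezva]
  (2) Apocope: [potegezva] → [potegezv]
  (3) Stop Lenition: [potegezv] → [potehezv]
/olepibaz/:
  (1) Regressive Voicing Assimilation: no change — [olepibaz]
  (2) Apocope: no change — [olepibaz]
  (3) Stop Lenition: [olepibaz] → [olepivaz]
/kudifve/:
  (1) Regressive Voicing Assimilation: [kudifve] → [kudivve]
  (2) Apocope: no change — [kudivve]
  (3) Stop Lenition: [kudivve] → [kuzivve]

[potehezv], [olepivaz], [kuzivve]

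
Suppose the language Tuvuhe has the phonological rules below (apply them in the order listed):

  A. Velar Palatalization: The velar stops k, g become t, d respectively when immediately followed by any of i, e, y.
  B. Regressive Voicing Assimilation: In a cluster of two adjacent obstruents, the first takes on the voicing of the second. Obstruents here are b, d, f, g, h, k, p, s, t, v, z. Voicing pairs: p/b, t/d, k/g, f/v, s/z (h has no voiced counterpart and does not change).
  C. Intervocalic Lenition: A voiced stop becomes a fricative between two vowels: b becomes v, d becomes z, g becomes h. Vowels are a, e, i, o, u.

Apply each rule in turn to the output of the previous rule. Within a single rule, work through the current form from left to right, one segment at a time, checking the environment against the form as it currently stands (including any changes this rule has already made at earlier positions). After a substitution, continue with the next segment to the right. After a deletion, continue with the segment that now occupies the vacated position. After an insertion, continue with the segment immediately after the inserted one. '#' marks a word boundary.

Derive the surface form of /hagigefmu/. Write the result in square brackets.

A Velar Palatalization: [hagigefmu] → [hadidefmu]
B Regressive Voicing Assimilation: no change — [hadidefmu]
C Intervocalic Lenition: [hadidefmu] → [hazizefmu]

[hazizefmu]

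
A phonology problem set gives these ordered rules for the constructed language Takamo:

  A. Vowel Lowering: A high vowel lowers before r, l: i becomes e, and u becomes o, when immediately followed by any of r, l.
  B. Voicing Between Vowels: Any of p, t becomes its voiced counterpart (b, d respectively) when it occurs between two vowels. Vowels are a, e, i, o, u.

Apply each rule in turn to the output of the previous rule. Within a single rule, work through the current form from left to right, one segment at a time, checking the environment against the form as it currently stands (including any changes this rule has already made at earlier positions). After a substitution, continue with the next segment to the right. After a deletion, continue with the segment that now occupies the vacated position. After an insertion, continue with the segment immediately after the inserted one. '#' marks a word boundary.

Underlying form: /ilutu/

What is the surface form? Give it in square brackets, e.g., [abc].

A Vowel Lowering: [ilutu] → [elutu]
B Voicing Between Vowels: [elutu] → [eludu]

[eludu]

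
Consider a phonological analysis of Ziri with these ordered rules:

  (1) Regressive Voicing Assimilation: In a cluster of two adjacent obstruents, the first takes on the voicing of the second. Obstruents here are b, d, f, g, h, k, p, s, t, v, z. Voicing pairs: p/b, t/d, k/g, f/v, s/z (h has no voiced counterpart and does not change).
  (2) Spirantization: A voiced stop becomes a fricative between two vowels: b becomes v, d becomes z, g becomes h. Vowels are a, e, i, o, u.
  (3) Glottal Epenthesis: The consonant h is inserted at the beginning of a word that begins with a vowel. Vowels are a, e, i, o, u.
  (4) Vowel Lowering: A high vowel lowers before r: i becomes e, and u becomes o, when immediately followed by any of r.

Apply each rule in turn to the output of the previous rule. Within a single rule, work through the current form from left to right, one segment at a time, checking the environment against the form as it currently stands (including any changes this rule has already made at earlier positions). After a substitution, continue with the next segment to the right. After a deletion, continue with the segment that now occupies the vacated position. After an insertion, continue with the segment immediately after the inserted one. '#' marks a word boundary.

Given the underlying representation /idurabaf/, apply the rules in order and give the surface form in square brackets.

[hizoravaf]

(1) Regressive Voicing Assimilation: no change — [idurabaf]
(2) Spirantization: [idurabaf] → [izuravaf]
(3) Glottal Epenthesis: [izuravaf] → [hizuravaf]
(4) Vowel Lowering: [hizuravaf] → [hizoravaf]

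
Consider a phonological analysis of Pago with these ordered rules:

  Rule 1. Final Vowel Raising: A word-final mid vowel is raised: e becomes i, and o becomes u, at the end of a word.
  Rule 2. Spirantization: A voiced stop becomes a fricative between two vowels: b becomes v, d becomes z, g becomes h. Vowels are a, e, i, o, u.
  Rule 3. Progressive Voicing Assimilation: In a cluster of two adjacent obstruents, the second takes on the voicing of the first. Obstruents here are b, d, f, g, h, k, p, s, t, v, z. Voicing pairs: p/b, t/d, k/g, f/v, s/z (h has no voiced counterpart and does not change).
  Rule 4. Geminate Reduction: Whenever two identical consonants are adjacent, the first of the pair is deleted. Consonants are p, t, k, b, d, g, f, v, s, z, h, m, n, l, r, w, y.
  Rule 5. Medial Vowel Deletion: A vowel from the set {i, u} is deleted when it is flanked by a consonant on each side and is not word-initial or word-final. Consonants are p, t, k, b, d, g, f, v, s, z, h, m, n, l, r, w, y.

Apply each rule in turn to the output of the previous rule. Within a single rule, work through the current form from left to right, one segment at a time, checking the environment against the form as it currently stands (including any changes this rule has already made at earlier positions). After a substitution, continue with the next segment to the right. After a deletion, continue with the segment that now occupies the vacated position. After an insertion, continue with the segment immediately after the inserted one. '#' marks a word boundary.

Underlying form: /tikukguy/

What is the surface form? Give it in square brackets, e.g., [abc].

[tkky]

Rule 1 Final Vowel Raising: no change — [tikukguy]
Rule 2 Spirantization: no change — [tikukguy]
Rule 3 Progressive Voicing Assimilation: [tikukguy] → [tikukkuy]
Rule 4 Geminate Reduction: [tikukkuy] → [tikukuy]
Rule 5 Medial Vowel Deletion: [tikukuy] → [tkky]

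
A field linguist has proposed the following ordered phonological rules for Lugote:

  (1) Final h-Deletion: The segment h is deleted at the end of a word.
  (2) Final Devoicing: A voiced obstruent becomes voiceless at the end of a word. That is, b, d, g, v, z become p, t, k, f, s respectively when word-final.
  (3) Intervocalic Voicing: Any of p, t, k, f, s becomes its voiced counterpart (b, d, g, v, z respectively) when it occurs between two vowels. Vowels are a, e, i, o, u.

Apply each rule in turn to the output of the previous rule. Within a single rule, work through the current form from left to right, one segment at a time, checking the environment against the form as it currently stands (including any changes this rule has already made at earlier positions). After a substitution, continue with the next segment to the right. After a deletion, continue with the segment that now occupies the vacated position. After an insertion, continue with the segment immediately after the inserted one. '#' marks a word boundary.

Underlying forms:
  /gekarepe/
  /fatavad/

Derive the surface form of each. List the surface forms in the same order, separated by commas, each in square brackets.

[gegarebe], [fadavat]

/gekarepe/:
  (1) Final h-Deletion: no change — [gekarepe]
  (2) Final Devoicing: no change — [gekarepe]
  (3) Intervocalic Voicing: [gekarepe] → [gegarebe]
/fatavad/:
  (1) Final h-Deletion: no change — [fatavad]
  (2) Final Devoicing: [fatavad] → [fatavat]
  (3) Intervocalic Voicing: [fatavat] → [fadavat]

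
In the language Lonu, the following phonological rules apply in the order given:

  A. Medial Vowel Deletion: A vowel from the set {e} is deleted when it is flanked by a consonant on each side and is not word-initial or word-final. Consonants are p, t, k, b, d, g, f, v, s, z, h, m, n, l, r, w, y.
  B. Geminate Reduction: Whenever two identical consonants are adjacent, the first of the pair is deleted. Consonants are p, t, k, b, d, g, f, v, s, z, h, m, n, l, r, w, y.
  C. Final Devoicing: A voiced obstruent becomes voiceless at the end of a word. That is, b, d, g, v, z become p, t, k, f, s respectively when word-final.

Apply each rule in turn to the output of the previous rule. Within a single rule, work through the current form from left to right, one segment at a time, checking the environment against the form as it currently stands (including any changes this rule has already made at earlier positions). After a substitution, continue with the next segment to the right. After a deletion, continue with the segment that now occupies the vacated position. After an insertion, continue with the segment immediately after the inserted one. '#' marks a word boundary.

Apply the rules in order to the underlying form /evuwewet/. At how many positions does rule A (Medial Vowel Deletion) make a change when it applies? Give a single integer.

A Medial Vowel Deletion: [evuwewet] → [evuwwt]
B Geminate Reduction: [evuwwt] → [evuwt]
C Final Devoicing: no change — [evuwt]
Rule A changed 2 position(s).

2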